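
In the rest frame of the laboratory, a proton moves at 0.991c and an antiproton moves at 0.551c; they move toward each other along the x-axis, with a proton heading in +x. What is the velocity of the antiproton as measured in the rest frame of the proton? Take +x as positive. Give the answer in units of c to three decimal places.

β_A = 0.991, β_B = -0.551.
Transform to A's frame with the inverse velocity-addition law: u' = (u − v)/(1 − uv/c²), taking u = β_B and v = β_A.
u' = (-0.551 − 0.991) / (1 − (0.991)(-0.551)) = -1.5420/1.5460 = -0.9974.

-0.997c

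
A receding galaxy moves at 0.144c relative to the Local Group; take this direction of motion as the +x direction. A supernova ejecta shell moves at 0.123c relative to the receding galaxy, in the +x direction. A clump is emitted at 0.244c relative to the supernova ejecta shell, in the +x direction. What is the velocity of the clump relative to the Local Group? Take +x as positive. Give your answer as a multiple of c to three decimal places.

0.476c

Apply u = (u' + v)/(1 + u'v/c²) successively, working outward toward the Local Group.
Start: velocity of the receding galaxy relative to the Local Group = 0.1440c.
Compose with the supernova ejecta shell (u' = 0.123 in the receding galaxy frame): u_1 = (0.123 + 0.144) / (1 + 0.123·0.144) = 0.2670/1.0177 = 0.2624.
Compose with the clump (u' = 0.244 in the supernova ejecta shell frame): u_2 = (0.244 + 0.262) / (1 + 0.244·0.262) = 0.5064/1.0640 = 0.4759.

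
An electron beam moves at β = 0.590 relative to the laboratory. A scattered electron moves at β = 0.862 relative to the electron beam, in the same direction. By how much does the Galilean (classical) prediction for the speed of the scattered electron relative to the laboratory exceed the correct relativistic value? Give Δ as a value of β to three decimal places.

Galilean: u_cl = 0.862 + 0.590 = 1.4520.
Relativistic: u_rel = (0.862 + 0.590) / (1 + 0.862·0.590) = 1.4520/1.5086 = 0.9625.
Δ = 1.4520 − 0.9625 = 0.4895.
(The classical prediction exceeds c; the relativistic result does not.)

Δ = 0.490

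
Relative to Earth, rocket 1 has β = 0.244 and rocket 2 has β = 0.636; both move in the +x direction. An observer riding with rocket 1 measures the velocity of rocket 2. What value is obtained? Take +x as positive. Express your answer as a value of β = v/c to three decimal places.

β = +0.464

β_A = 0.244, β_B = 0.636.
Transform to A's frame with the inverse velocity-addition law: u' = (u − v)/(1 − uv/c²), taking u = β_B and v = β_A.
u' = (0.636 − 0.244) / (1 − (0.244)(0.636)) = 0.3920/0.8448 = 0.4640.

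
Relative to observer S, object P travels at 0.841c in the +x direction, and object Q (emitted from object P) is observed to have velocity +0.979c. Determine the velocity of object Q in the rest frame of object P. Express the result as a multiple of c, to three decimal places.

+0.781c

Invert the composition law: u' = (u − v)/(1 − uv/c²).
u' = (0.979 − 0.841) / (1 − (0.979)(0.841)) = 0.1380/0.1767 = 0.7812.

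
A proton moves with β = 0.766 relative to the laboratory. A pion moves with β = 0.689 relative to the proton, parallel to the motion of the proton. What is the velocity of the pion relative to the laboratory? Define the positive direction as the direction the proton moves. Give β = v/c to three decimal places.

β = 0.952

With v = 0.766 and u' = 0.689 (in units of c),
u = (u' + v)/(1 + u'v/c²):
u = (0.689 + 0.766) / (1 + 0.689·0.766) = 1.4550/1.5278 = 0.9524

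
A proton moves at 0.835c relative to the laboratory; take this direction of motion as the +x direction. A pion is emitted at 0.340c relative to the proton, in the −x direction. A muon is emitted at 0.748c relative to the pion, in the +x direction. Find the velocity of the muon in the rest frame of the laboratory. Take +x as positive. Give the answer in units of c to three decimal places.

Apply u = (u' + v)/(1 + u'v/c²) successively, working outward toward the laboratory.
Start: velocity of the proton relative to the laboratory = 0.8350c.
Compose with the pion (u' = -0.340 in the proton frame): u_1 = (-0.340 + 0.835) / (1 + (-0.340)·0.835) = 0.4950/0.7161 = 0.6912.
Compose with the muon (u' = 0.748 in the pion frame): u_2 = (0.748 + 0.691) / (1 + 0.748·0.691) = 1.4392/1.5171 = 0.9487.

+0.949c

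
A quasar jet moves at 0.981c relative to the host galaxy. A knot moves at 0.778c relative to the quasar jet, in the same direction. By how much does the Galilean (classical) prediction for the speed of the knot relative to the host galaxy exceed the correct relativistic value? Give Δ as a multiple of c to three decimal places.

Galilean: u_cl = 0.778 + 0.981 = 1.7590.
Relativistic: u_rel = (0.778 + 0.981) / (1 + 0.778·0.981) = 1.7590/1.7632 = 0.9976.
Δ = 1.7590 − 0.9976 = 0.7614.
(The classical prediction exceeds c; the relativistic result does not.)

Δ = 0.761c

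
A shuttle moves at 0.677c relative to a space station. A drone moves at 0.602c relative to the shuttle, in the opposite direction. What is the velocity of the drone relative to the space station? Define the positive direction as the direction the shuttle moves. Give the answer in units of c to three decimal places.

With v = 0.677 and u' = -0.602 (in units of c),
u = (u' + v)/(1 + u'v/c²):
u = (-0.602 + 0.677) / (1 + (-0.602)·0.677) = 0.0750/0.5924 = 0.1266

+0.127c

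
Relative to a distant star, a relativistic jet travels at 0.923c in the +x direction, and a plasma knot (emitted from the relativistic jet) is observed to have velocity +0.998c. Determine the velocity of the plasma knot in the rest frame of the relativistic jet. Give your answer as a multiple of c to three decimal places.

+0.951c

Invert the composition law: u' = (u − v)/(1 − uv/c²).
u' = (0.998 − 0.923) / (1 − (0.998)(0.923)) = 0.0750/0.0788 = 0.9512.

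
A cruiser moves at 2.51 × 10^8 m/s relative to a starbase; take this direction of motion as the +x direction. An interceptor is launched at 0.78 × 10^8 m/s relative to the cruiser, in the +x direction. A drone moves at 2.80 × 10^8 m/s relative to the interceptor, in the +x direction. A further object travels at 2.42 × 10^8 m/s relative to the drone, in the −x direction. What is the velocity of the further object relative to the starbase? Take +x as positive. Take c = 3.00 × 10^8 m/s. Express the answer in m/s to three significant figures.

Apply u = (u' + v)/(1 + u'v/c²) successively, working outward toward the starbase.
(Dividing each given speed by c = 3.00 × 10^8 m/s to work in units of c.)
Start: velocity of the cruiser relative to the starbase = 0.8367c.
Compose with the interceptor (u' = 0.260 in the cruiser frame): u_1 = (0.260 + 0.837) / (1 + 0.260·0.837) = 1.0967/1.2175 = 0.9007.
Compose with the drone (u' = 0.933 in the interceptor frame): u_2 = (0.933 + 0.901) / (1 + 0.933·0.901) = 1.8341/1.8407 = 0.9964.
Compose with the further object (u' = -0.807 in the drone frame): u_3 = (-0.807 + 0.996) / (1 + (-0.807)·0.996) = 0.1897/0.1962 = 0.9669.
So u = 0.9669 × 3.00 × 10^8 m/s.

+2.90 × 10^8 m/s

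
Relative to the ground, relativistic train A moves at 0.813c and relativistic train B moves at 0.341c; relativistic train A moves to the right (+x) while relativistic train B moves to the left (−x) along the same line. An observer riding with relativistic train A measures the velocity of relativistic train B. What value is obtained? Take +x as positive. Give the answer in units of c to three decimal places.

-0.904c

β_A = 0.813, β_B = -0.341.
Transform to A's frame with the inverse velocity-addition law: u' = (u − v)/(1 − uv/c²), taking u = β_B and v = β_A.
u' = (-0.341 − 0.813) / (1 − (0.813)(-0.341)) = -1.1540/1.2772 = -0.9035.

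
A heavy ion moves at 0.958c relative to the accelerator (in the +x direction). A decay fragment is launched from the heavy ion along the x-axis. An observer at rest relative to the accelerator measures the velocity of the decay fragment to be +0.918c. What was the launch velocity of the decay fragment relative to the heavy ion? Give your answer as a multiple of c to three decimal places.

-0.332c

Invert the composition law: u' = (u − v)/(1 − uv/c²).
u' = (0.918 − 0.958) / (1 − (0.918)(0.958)) = -0.0400/0.1206 = -0.3318.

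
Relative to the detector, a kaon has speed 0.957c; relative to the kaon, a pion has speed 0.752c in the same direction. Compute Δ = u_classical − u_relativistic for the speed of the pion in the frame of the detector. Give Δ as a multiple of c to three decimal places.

Δ = 0.715c

Galilean: u_cl = 0.752 + 0.957 = 1.7090.
Relativistic: u_rel = (0.752 + 0.957) / (1 + 0.752·0.957) = 1.7090/1.7197 = 0.9938.
Δ = 1.7090 − 0.9938 = 0.7152.
(The classical prediction exceeds c; the relativistic result does not.)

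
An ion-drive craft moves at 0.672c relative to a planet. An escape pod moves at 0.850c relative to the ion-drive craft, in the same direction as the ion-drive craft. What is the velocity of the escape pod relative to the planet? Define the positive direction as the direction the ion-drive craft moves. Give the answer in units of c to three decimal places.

0.969c

With v = 0.672 and u' = 0.850 (in units of c),
u = (u' + v)/(1 + u'v/c²):
u = (0.850 + 0.672) / (1 + 0.850·0.672) = 1.5220/1.5712 = 0.9687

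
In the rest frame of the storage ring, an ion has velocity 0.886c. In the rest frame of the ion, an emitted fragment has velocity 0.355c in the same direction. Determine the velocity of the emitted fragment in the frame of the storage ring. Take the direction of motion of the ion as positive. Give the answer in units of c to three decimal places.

With v = 0.886 and u' = 0.355 (in units of c),
u = (u' + v)/(1 + u'v/c²):
u = (0.355 + 0.886) / (1 + 0.355·0.886) = 1.2410/1.3145 = 0.9441

0.944c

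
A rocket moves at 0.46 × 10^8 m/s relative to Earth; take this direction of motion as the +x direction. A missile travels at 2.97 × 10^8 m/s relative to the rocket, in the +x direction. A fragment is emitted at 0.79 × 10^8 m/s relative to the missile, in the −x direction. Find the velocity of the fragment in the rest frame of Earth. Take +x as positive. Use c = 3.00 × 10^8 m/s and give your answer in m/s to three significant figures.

+2.96 × 10^8 m/s

Apply u = (u' + v)/(1 + u'v/c²) successively, working outward toward Earth.
(Dividing each given speed by c = 3.00 × 10^8 m/s to work in units of c.)
Start: velocity of the rocket relative to Earth = 0.1533c.
Compose with the missile (u' = 0.990 in the rocket frame): u_1 = (0.990 + 0.153) / (1 + 0.990·0.153) = 1.1433/1.1518 = 0.9926.
Compose with the fragment (u' = -0.263 in the missile frame): u_2 = (-0.263 + 0.993) / (1 + (-0.263)·0.993) = 0.7293/0.7386 = 0.9874.
So u = 0.9874 × 3.00 × 10^8 m/s.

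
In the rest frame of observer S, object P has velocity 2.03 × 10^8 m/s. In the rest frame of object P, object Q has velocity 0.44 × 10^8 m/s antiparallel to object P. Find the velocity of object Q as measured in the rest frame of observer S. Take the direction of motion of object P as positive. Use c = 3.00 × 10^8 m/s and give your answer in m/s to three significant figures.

In units of c (dividing by 3.00 × 10^8 m/s): v = 0.677, u' = -0.147.
u = (u' + v)/(1 + u'v/c²):
u = (-0.147 + 0.677) / (1 + (-0.147)·0.677) = 0.5300/0.9008 = 0.5884
(Galilean addition would give +0.530c.)
Converting back: u = 0.5884 × 3.00 × 10^8 m/s.

+1.77 × 10^8 m/s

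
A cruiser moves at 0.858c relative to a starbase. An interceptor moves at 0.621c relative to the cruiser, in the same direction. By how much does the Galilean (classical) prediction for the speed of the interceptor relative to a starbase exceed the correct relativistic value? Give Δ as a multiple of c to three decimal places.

Galilean: u_cl = 0.621 + 0.858 = 1.4790.
Relativistic: u_rel = (0.621 + 0.858) / (1 + 0.621·0.858) = 1.4790/1.5328 = 0.9649.
Δ = 1.4790 − 0.9649 = 0.5141.
(The classical prediction exceeds c; the relativistic result does not.)

Δ = 0.514c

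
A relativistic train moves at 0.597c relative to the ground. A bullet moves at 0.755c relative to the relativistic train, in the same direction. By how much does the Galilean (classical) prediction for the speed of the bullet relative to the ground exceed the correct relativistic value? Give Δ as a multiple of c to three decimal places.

Δ = 0.420c

Galilean: u_cl = 0.755 + 0.597 = 1.3520.
Relativistic: u_rel = (0.755 + 0.597) / (1 + 0.755·0.597) = 1.3520/1.4507 = 0.9319.
Δ = 1.3520 − 0.9319 = 0.4201.
(The classical prediction exceeds c; the relativistic result does not.)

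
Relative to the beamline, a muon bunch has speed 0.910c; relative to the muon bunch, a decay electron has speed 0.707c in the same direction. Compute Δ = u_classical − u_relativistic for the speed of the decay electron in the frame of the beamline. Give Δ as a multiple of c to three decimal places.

Galilean: u_cl = 0.707 + 0.910 = 1.6170.
Relativistic: u_rel = (0.707 + 0.910) / (1 + 0.707·0.910) = 1.6170/1.6434 = 0.9840.
Δ = 1.6170 − 0.9840 = 0.6330.
(The classical prediction exceeds c; the relativistic result does not.)

Δ = 0.633c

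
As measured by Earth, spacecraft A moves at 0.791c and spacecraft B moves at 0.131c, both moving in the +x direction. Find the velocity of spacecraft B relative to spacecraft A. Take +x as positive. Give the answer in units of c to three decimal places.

-0.736c

β_A = 0.791, β_B = 0.131.
Transform to A's frame with the inverse velocity-addition law: u' = (u − v)/(1 − uv/c²), taking u = β_B and v = β_A.
u' = (0.131 − 0.791) / (1 − (0.791)(0.131)) = -0.6600/0.8964 = -0.7363.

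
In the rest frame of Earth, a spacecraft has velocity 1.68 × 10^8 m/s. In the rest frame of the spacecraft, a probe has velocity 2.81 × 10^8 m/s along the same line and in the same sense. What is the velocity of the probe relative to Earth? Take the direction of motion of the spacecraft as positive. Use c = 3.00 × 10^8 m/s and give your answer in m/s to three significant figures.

In units of c (dividing by 3.00 × 10^8 m/s): v = 0.560, u' = 0.937.
u = (u' + v)/(1 + u'v/c²):
u = (0.937 + 0.560) / (1 + 0.937·0.560) = 1.4967/1.5245 = 0.9817
(Galilean addition would give +1.497c, exceeding c.)
Converting back: u = 0.9817 × 3.00 × 10^8 m/s.

2.95 × 10^8 m/s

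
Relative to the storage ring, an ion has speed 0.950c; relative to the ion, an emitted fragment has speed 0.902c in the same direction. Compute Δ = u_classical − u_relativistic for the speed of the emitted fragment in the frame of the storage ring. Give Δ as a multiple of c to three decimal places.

Δ = 0.855c

Galilean: u_cl = 0.902 + 0.950 = 1.8520.
Relativistic: u_rel = (0.902 + 0.950) / (1 + 0.902·0.950) = 1.8520/1.8569 = 0.9974.
Δ = 1.8520 − 0.9974 = 0.8546.
(The classical prediction exceeds c; the relativistic result does not.)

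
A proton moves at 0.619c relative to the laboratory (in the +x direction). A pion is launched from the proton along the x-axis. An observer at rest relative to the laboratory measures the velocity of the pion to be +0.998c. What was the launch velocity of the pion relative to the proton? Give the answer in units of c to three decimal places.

Invert the composition law: u' = (u − v)/(1 − uv/c²).
u' = (0.998 − 0.619) / (1 − (0.998)(0.619)) = 0.3790/0.3822 = 0.9915.

+0.992c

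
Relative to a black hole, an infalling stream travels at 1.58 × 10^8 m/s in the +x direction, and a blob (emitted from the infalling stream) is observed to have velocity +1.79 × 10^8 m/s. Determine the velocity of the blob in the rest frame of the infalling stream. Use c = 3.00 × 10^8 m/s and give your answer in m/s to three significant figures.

v = 0.527c, u = 0.597c.
Invert the composition law: u' = (u − v)/(1 − uv/c²).
u' = (0.597 − 0.527) / (1 − (0.597)(0.527)) = 0.0700/0.6858 = 0.1021.
u' = 0.1021 × 3.00 × 10^8 m/s.

+3.06 × 10^7 m/s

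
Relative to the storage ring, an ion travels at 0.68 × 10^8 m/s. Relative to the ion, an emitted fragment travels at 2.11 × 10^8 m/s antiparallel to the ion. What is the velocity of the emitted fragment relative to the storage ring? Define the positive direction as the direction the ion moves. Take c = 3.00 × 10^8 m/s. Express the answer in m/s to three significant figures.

-1.70 × 10^8 m/s

In units of c (dividing by 3.00 × 10^8 m/s): v = 0.227, u' = -0.703.
u = (u' + v)/(1 + u'v/c²):
u = (-0.703 + 0.227) / (1 + (-0.703)·0.227) = -0.4767/0.8406 = -0.5671
Converting back: u = -0.5671 × 3.00 × 10^8 m/s.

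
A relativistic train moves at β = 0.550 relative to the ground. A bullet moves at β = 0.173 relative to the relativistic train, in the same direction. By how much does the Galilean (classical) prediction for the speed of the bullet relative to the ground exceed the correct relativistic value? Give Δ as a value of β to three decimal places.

Galilean: u_cl = 0.173 + 0.550 = 0.7230.
Relativistic: u_rel = (0.173 + 0.550) / (1 + 0.173·0.550) = 0.7230/1.0952 = 0.6602.
Δ = 0.7230 − 0.6602 = 0.0628.

Δ = 0.063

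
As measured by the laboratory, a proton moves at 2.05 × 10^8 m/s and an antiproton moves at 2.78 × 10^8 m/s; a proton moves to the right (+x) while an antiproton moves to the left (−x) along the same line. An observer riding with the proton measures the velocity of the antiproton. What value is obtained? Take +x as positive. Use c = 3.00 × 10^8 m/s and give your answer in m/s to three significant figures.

-2.96 × 10^8 m/s

β_A = 0.683, β_B = -0.927 (dividing each by c = 3.00 × 10^8 m/s).
Transform to A's frame with the inverse velocity-addition law: u' = (u − v)/(1 − uv/c²), taking u = β_B and v = β_A.
u' = (-0.927 − 0.683) / (1 − (0.683)(-0.927)) = -1.6100/1.6332 = -0.9858.
u' = -0.9858 × 3.00 × 10^8 m/s.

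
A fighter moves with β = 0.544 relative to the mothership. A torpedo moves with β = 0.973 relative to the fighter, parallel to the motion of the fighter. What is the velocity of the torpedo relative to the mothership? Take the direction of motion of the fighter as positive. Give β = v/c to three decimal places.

With v = 0.544 and u' = 0.973 (in units of c),
u = (u' + v)/(1 + u'v/c²):
u = (0.973 + 0.544) / (1 + 0.973·0.544) = 1.5170/1.5293 = 0.9919

β = 0.992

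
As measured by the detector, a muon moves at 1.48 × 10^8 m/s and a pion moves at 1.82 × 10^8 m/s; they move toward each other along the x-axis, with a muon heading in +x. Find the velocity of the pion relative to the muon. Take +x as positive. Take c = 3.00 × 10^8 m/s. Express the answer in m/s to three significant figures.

-2.54 × 10^8 m/s

β_A = 0.493, β_B = -0.607 (dividing each by c = 3.00 × 10^8 m/s).
Transform to A's frame with the inverse velocity-addition law: u' = (u − v)/(1 − uv/c²), taking u = β_B and v = β_A.
u' = (-0.607 − 0.493) / (1 − (0.493)(-0.607)) = -1.1000/1.2993 = -0.8466.
u' = -0.8466 × 3.00 × 10^8 m/s.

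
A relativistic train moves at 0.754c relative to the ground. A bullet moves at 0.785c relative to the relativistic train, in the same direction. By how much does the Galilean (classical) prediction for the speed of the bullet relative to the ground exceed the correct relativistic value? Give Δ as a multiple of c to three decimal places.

Galilean: u_cl = 0.785 + 0.754 = 1.5390.
Relativistic: u_rel = (0.785 + 0.754) / (1 + 0.785·0.754) = 1.5390/1.5919 = 0.9668.
Δ = 1.5390 − 0.9668 = 0.5722.
(The classical prediction exceeds c; the relativistic result does not.)

Δ = 0.572c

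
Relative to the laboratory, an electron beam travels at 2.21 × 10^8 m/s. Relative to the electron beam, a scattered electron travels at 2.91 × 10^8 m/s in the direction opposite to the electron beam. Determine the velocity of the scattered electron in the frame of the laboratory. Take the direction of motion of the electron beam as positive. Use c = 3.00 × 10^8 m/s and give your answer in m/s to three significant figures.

In units of c (dividing by 3.00 × 10^8 m/s): v = 0.737, u' = -0.970.
u = (u' + v)/(1 + u'v/c²):
u = (-0.970 + 0.737) / (1 + (-0.970)·0.737) = -0.2333/0.2854 = -0.8175
Converting back: u = -0.8175 × 3.00 × 10^8 m/s.

-2.45 × 10^8 m/s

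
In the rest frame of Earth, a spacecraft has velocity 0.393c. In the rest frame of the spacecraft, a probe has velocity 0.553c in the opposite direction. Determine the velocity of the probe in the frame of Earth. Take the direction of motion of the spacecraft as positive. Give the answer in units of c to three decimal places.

-0.204c

With v = 0.393 and u' = -0.553 (in units of c),
u = (u' + v)/(1 + u'v/c²):
u = (-0.553 + 0.393) / (1 + (-0.553)·0.393) = -0.1600/0.7827 = -0.2044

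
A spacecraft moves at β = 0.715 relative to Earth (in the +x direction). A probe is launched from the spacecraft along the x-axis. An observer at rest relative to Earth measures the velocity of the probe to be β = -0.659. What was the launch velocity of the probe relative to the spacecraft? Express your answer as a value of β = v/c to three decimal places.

β = -0.934

Invert the composition law: u' = (u − v)/(1 − uv/c²).
u' = (-0.659 − 0.715) / (1 − (-0.659)(0.715)) = -1.3740/1.4712 = -0.9339.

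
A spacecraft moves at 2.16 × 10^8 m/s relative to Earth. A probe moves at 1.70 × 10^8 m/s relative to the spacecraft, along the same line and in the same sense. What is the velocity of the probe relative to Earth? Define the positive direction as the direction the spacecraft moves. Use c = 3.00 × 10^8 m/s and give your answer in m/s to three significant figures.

2.74 × 10^8 m/s

In units of c (dividing by 3.00 × 10^8 m/s): v = 0.720, u' = 0.567.
u = (u' + v)/(1 + u'v/c²):
u = (0.567 + 0.720) / (1 + 0.567·0.720) = 1.2867/1.4080 = 0.9138
(Galilean addition would give +1.287c, exceeding c.)
Converting back: u = 0.9138 × 3.00 × 10^8 m/s.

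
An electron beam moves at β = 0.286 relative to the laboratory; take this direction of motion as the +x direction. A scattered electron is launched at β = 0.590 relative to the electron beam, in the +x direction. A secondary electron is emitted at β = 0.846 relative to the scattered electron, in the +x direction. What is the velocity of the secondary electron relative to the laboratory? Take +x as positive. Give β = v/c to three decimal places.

Apply u = (u' + v)/(1 + u'v/c²) successively, working outward toward the laboratory.
Start: velocity of the electron beam relative to the laboratory = 0.2860c.
Compose with the scattered electron (u' = 0.590 in the electron beam frame): u_1 = (0.590 + 0.286) / (1 + 0.590·0.286) = 0.8760/1.1687 = 0.7495.
Compose with the secondary electron (u' = 0.846 in the scattered electron frame): u_2 = (0.846 + 0.750) / (1 + 0.846·0.750) = 1.5955/1.6341 = 0.9764.

β = 0.976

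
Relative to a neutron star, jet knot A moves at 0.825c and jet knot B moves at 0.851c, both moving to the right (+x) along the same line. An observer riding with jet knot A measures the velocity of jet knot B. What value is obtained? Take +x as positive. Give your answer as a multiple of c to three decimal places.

+0.087c

β_A = 0.825, β_B = 0.851.
Transform to A's frame with the inverse velocity-addition law: u' = (u − v)/(1 − uv/c²), taking u = β_B and v = β_A.
u' = (0.851 − 0.825) / (1 − (0.825)(0.851)) = 0.0260/0.2979 = 0.0873.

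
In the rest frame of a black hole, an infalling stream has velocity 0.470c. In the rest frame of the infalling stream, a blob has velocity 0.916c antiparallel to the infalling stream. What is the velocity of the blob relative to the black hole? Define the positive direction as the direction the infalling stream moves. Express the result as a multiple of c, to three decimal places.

-0.783c

With v = 0.470 and u' = -0.916 (in units of c),
u = (u' + v)/(1 + u'v/c²):
u = (-0.916 + 0.470) / (1 + (-0.916)·0.470) = -0.4460/0.5695 = -0.7832
(Galilean addition would give -0.446c.)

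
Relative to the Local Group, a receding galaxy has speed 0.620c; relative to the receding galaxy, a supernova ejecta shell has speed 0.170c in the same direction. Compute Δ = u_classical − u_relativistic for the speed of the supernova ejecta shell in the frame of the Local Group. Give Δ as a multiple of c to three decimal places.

Galilean: u_cl = 0.170 + 0.620 = 0.7900.
Relativistic: u_rel = (0.170 + 0.620) / (1 + 0.170·0.620) = 0.7900/1.1054 = 0.7147.
Δ = 0.7900 − 0.7147 = 0.0753.

Δ = 0.075c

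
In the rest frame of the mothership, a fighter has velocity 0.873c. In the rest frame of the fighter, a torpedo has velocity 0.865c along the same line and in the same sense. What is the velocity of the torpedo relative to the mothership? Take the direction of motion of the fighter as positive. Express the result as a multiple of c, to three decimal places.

0.990c

With v = 0.873 and u' = 0.865 (in units of c),
u = (u' + v)/(1 + u'v/c²):
u = (0.865 + 0.873) / (1 + 0.865·0.873) = 1.7380/1.7551 = 0.9902
(Galilean addition would give +1.738c, exceeding c.)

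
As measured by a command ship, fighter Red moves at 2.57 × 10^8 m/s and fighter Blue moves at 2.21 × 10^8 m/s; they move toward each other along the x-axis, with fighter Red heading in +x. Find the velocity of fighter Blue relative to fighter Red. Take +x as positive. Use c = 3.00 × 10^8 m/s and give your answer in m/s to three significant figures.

β_A = 0.857, β_B = -0.737 (dividing each by c = 3.00 × 10^8 m/s).
Transform to A's frame with the inverse velocity-addition law: u' = (u − v)/(1 − uv/c²), taking u = β_B and v = β_A.
u' = (-0.737 − 0.857) / (1 − (0.857)(-0.737)) = -1.5933/1.6311 = -0.9769.
u' = -0.9769 × 3.00 × 10^8 m/s.

-2.93 × 10^8 m/s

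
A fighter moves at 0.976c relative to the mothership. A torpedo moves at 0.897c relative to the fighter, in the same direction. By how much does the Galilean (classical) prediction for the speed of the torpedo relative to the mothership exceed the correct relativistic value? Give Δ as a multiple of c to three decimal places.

Galilean: u_cl = 0.897 + 0.976 = 1.8730.
Relativistic: u_rel = (0.897 + 0.976) / (1 + 0.897·0.976) = 1.8730/1.8755 = 0.9987.
Δ = 1.8730 − 0.9987 = 0.8743.
(The classical prediction exceeds c; the relativistic result does not.)

Δ = 0.874c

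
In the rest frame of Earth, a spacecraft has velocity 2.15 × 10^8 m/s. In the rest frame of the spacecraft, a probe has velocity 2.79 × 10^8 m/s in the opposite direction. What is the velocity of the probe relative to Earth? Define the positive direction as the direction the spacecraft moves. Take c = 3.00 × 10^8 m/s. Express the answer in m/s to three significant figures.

In units of c (dividing by 3.00 × 10^8 m/s): v = 0.717, u' = -0.930.
u = (u' + v)/(1 + u'v/c²):
u = (-0.930 + 0.717) / (1 + (-0.930)·0.717) = -0.2133/0.3335 = -0.6397
(Galilean addition would give -0.213c.)
Converting back: u = -0.6397 × 3.00 × 10^8 m/s.

-1.92 × 10^8 m/s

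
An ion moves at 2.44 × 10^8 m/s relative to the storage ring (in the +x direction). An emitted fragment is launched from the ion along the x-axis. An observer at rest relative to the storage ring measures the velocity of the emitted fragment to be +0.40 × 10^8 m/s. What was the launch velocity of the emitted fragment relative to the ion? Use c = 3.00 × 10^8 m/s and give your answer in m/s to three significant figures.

v = 0.813c, u = 0.133c.
Invert the composition law: u' = (u − v)/(1 − uv/c²).
u' = (0.133 − 0.813) / (1 − (0.133)(0.813)) = -0.6800/0.8916 = -0.7627.
u' = -0.7627 × 3.00 × 10^8 m/s.

-2.29 × 10^8 m/s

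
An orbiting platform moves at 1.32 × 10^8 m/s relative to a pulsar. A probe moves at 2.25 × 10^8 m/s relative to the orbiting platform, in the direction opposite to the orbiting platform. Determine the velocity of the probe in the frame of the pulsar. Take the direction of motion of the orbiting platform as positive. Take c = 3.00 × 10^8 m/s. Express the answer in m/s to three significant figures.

-1.39 × 10^8 m/s

In units of c (dividing by 3.00 × 10^8 m/s): v = 0.440, u' = -0.750.
u = (u' + v)/(1 + u'v/c²):
u = (-0.750 + 0.440) / (1 + (-0.750)·0.440) = -0.3100/0.6700 = -0.4627
(Galilean addition would give -0.310c.)
Converting back: u = -0.4627 × 3.00 × 10^8 m/s.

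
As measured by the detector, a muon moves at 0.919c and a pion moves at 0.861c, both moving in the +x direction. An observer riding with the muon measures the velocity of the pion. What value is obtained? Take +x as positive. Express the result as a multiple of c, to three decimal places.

β_A = 0.919, β_B = 0.861.
Transform to A's frame with the inverse velocity-addition law: u' = (u − v)/(1 − uv/c²), taking u = β_B and v = β_A.
u' = (0.861 − 0.919) / (1 − (0.919)(0.861)) = -0.0580/0.2087 = -0.2779.

-0.278c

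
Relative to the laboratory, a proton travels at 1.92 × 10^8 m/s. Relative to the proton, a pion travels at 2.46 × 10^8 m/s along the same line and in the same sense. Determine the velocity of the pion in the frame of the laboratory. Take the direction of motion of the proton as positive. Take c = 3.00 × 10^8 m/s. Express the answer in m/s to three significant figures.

2.87 × 10^8 m/s

In units of c (dividing by 3.00 × 10^8 m/s): v = 0.640, u' = 0.820.
u = (u' + v)/(1 + u'v/c²):
u = (0.820 + 0.640) / (1 + 0.820·0.640) = 1.4600/1.5248 = 0.9575
Converting back: u = 0.9575 × 3.00 × 10^8 m/s.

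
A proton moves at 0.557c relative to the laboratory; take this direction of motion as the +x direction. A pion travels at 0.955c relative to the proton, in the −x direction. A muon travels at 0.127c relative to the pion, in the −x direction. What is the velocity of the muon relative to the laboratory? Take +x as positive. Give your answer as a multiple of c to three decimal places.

Apply u = (u' + v)/(1 + u'v/c²) successively, working outward toward the laboratory.
Start: velocity of the proton relative to the laboratory = 0.5570c.
Compose with the pion (u' = -0.955 in the proton frame): u_1 = (-0.955 + 0.557) / (1 + (-0.955)·0.557) = -0.3980/0.4681 = -0.8503.
Compose with the muon (u' = -0.127 in the pion frame): u_2 = (-0.127 + (-0.850)) / (1 + (-0.127)·(-0.850)) = -0.9773/1.1080 = -0.8821.

-0.882c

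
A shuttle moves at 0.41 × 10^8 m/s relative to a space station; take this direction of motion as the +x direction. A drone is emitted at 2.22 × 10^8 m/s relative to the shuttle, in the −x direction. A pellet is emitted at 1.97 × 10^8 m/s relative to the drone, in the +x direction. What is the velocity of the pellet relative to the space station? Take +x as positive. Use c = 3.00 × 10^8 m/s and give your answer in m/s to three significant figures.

-7.80 × 10^6 m/s

Apply u = (u' + v)/(1 + u'v/c²) successively, working outward toward the space station.
(Dividing each given speed by c = 3.00 × 10^8 m/s to work in units of c.)
Start: velocity of the shuttle relative to the space station = 0.1367c.
Compose with the drone (u' = -0.740 in the shuttle frame): u_1 = (-0.740 + 0.137) / (1 + (-0.740)·0.137) = -0.6033/0.8989 = -0.6712.
Compose with the pellet (u' = 0.657 in the drone frame): u_2 = (0.657 + (-0.671)) / (1 + 0.657·(-0.671)) = -0.0145/0.5592 = -0.0260.
So u = -0.0260 × 3.00 × 10^8 m/s.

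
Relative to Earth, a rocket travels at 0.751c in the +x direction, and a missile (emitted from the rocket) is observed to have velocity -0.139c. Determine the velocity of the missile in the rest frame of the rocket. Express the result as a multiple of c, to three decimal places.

Invert the composition law: u' = (u − v)/(1 − uv/c²).
u' = (-0.139 − 0.751) / (1 − (-0.139)(0.751)) = -0.8900/1.1044 = -0.8059.

-0.806c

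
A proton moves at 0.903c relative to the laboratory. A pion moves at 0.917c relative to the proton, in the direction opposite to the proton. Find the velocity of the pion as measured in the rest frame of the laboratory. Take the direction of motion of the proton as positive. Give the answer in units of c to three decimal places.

-0.081c

With v = 0.903 and u' = -0.917 (in units of c),
u = (u' + v)/(1 + u'v/c²):
u = (-0.917 + 0.903) / (1 + (-0.917)·0.903) = -0.0140/0.1719 = -0.0814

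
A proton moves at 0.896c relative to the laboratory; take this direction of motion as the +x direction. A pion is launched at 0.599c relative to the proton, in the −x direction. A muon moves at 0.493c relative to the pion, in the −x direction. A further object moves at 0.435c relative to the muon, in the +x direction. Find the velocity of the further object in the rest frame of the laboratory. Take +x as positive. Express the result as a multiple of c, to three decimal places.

+0.595c

Apply u = (u' + v)/(1 + u'v/c²) successively, working outward toward the laboratory.
Start: velocity of the proton relative to the laboratory = 0.8960c.
Compose with the pion (u' = -0.599 in the proton frame): u_1 = (-0.599 + 0.896) / (1 + (-0.599)·0.896) = 0.2970/0.4633 = 0.6411.
Compose with the muon (u' = -0.493 in the pion frame): u_2 = (-0.493 + 0.641) / (1 + (-0.493)·0.641) = 0.1481/0.6840 = 0.2165.
Compose with the further object (u' = 0.435 in the muon frame): u_3 = (0.435 + 0.216) / (1 + 0.435·0.216) = 0.6515/1.0942 = 0.5954.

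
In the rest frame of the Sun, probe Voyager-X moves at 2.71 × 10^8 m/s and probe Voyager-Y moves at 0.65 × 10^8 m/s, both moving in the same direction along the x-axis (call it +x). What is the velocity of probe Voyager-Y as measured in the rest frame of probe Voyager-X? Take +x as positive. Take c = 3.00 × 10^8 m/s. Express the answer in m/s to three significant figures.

-2.56 × 10^8 m/s

β_A = 0.903, β_B = 0.217 (dividing each by c = 3.00 × 10^8 m/s).
Transform to A's frame with the inverse velocity-addition law: u' = (u − v)/(1 − uv/c²), taking u = β_B and v = β_A.
u' = (0.217 − 0.903) / (1 − (0.903)(0.217)) = -0.6867/0.8043 = -0.8538.
u' = -0.8538 × 3.00 × 10^8 m/s.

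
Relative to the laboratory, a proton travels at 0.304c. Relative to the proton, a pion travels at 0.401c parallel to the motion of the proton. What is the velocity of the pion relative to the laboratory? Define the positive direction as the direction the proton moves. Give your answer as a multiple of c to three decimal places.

With v = 0.304 and u' = 0.401 (in units of c),
u = (u' + v)/(1 + u'v/c²):
u = (0.401 + 0.304) / (1 + 0.401·0.304) = 0.7050/1.1219 = 0.6284

0.628c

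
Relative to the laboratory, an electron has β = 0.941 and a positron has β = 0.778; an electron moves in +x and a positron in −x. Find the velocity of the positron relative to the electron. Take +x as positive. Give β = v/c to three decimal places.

β = -0.992

β_A = 0.941, β_B = -0.778.
Transform to A's frame with the inverse velocity-addition law: u' = (u − v)/(1 − uv/c²), taking u = β_B and v = β_A.
u' = (-0.778 − 0.941) / (1 − (0.941)(-0.778)) = -1.7190/1.7321 = -0.9924.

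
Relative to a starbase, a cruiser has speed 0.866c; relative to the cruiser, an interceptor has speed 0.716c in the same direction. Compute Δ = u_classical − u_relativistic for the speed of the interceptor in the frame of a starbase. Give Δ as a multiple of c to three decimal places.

Galilean: u_cl = 0.716 + 0.866 = 1.5820.
Relativistic: u_rel = (0.716 + 0.866) / (1 + 0.716·0.866) = 1.5820/1.6201 = 0.9765.
Δ = 1.5820 − 0.9765 = 0.6055.
(The classical prediction exceeds c; the relativistic result does not.)

Δ = 0.605c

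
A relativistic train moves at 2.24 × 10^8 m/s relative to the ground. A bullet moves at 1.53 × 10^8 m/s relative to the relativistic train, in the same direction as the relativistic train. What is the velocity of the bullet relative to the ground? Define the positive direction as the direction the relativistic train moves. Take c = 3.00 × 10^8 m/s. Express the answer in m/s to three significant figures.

In units of c (dividing by 3.00 × 10^8 m/s): v = 0.747, u' = 0.510.
u = (u' + v)/(1 + u'v/c²):
u = (0.510 + 0.747) / (1 + 0.510·0.747) = 1.2567/1.3808 = 0.9101
(Galilean addition would give +1.257c, exceeding c.)
Converting back: u = 0.9101 × 3.00 × 10^8 m/s.

2.73 × 10^8 m/s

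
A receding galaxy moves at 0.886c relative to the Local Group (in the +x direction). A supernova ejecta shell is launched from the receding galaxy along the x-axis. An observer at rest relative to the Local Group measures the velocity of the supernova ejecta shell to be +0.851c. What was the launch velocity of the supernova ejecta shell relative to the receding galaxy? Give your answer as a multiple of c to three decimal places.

Invert the composition law: u' = (u − v)/(1 − uv/c²).
u' = (0.851 − 0.886) / (1 − (0.851)(0.886)) = -0.0350/0.2460 = -0.1423.

-0.142c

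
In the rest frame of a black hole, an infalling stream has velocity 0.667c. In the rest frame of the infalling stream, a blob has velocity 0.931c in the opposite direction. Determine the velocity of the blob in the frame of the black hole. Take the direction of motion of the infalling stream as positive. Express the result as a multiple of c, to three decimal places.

-0.697c

With v = 0.667 and u' = -0.931 (in units of c),
u = (u' + v)/(1 + u'v/c²):
u = (-0.931 + 0.667) / (1 + (-0.931)·0.667) = -0.2640/0.3790 = -0.6965
(Galilean addition would give -0.264c.)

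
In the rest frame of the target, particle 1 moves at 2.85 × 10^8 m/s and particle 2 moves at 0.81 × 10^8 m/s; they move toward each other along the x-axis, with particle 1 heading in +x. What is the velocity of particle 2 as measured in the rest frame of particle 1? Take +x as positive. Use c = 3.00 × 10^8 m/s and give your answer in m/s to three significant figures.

-2.91 × 10^8 m/s

β_A = 0.950, β_B = -0.270 (dividing each by c = 3.00 × 10^8 m/s).
Transform to A's frame with the inverse velocity-addition law: u' = (u − v)/(1 − uv/c²), taking u = β_B and v = β_A.
u' = (-0.270 − 0.950) / (1 − (0.950)(-0.270)) = -1.2200/1.2565 = -0.9710.
u' = -0.9710 × 3.00 × 10^8 m/s.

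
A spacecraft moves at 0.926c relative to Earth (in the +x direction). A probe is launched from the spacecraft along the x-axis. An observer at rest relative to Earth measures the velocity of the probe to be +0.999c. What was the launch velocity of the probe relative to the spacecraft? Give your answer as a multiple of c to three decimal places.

Invert the composition law: u' = (u − v)/(1 − uv/c²).
u' = (0.999 − 0.926) / (1 − (0.999)(0.926)) = 0.0730/0.0749 = 0.9743.

+0.974c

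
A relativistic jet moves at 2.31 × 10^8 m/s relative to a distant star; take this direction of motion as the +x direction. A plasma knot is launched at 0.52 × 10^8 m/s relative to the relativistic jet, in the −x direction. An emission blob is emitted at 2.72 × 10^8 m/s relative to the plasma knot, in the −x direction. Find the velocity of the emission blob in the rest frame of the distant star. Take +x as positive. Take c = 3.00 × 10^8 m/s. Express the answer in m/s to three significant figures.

Apply u = (u' + v)/(1 + u'v/c²) successively, working outward toward the distant star.
(Dividing each given speed by c = 3.00 × 10^8 m/s to work in units of c.)
Start: velocity of the relativistic jet relative to the distant star = 0.7700c.
Compose with the plasma knot (u' = -0.173 in the relativistic jet frame): u_1 = (-0.173 + 0.770) / (1 + (-0.173)·0.770) = 0.5967/0.8665 = 0.6886.
Compose with the emission blob (u' = -0.907 in the plasma knot frame): u_2 = (-0.907 + 0.689) / (1 + (-0.907)·0.689) = -0.2181/0.3757 = -0.5805.
So u = -0.5805 × 3.00 × 10^8 m/s.

-1.74 × 10^8 m/s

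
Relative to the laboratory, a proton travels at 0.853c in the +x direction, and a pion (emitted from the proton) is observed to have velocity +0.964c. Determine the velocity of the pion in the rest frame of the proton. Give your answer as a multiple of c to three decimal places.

Invert the composition law: u' = (u − v)/(1 − uv/c²).
u' = (0.964 − 0.853) / (1 − (0.964)(0.853)) = 0.1110/0.1777 = 0.6246.

+0.625c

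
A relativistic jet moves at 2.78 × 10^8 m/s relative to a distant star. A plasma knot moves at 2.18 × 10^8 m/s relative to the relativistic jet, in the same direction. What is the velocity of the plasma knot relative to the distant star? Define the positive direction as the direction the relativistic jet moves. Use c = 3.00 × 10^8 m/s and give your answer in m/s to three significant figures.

In units of c (dividing by 3.00 × 10^8 m/s): v = 0.927, u' = 0.727.
u = (u' + v)/(1 + u'v/c²):
u = (0.727 + 0.927) / (1 + 0.727·0.927) = 1.6533/1.6734 = 0.9880
Converting back: u = 0.9880 × 3.00 × 10^8 m/s.

2.96 × 10^8 m/s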